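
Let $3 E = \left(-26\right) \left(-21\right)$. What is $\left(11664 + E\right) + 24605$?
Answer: $36451$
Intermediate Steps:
$E = 182$ ($E = \frac{\left(-26\right) \left(-21\right)}{3} = \frac{1}{3} \cdot 546 = 182$)
$\left(11664 + E\right) + 24605 = \left(11664 + 182\right) + 24605 = 11846 + 24605 = 36451$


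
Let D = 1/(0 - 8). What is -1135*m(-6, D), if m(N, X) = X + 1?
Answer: -7945/8 ≈ -993.13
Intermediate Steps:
D = -⅛ (D = 1/(-8) = -⅛ ≈ -0.12500)
m(N, X) = 1 + X
-1135*m(-6, D) = -1135*(1 - ⅛) = -1135*7/8 = -7945/8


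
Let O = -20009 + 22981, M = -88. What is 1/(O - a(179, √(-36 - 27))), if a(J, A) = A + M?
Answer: 340/1040407 + I*√7/3121221 ≈ 0.0003268 + 8.4767e-7*I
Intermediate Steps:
a(J, A) = -88 + A (a(J, A) = A - 88 = -88 + A)
O = 2972
1/(O - a(179, √(-36 - 27))) = 1/(2972 - (-88 + √(-36 - 27))) = 1/(2972 - (-88 + √(-63))) = 1/(2972 - (-88 + 3*I*√7)) = 1/(2972 + (88 - 3*I*√7)) = 1/(3060 - 3*I*√7)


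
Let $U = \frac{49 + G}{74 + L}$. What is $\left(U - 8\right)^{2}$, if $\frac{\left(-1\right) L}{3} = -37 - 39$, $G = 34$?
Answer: $\frac{5442889}{91204} \approx 59.678$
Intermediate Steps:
$L = 228$ ($L = - 3 \left(-37 - 39\right) = \left(-3\right) \left(-76\right) = 228$)
$U = \frac{83}{302}$ ($U = \frac{49 + 34}{74 + 228} = \frac{83}{302} \approx 0.27483$)
$\left(U - 8\right)^{2} = \left(\frac{83}{302} - 8\right)^{2} = \left(- \frac{2333}{302}\right)^{2} = \frac{5442889}{91204}$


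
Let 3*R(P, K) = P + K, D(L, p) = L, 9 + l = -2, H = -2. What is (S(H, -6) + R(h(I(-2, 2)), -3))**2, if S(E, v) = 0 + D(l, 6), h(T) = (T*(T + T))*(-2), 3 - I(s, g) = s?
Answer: 18496/9 ≈ 2055.1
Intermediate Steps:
I(s, g) = 3 - s
l = -11 (l = -9 - 2 = -11)
h(T) = -4*T**2 (h(T) = (T*(2*T))*(-2) = (2*T**2)*(-2) = -4*T**2)
S(E, v) = -11 (S(E, v) = 0 - 11 = -11)
R(P, K) = K/3 + P/3 (R(P, K) = (P + K)/3 = (K + P)/3 = K/3 + P/3)
(S(H, -6) + R(h(I(-2, 2)), -3))**2 = (-11 + ((1/3)*(-3) + (-4*(3 - 1*(-2))**2)/3))**2 = (-11 + (-1 + (-4*(3 + 2)**2)/3))**2 = (-11 + (-1 + (-4*5**2)/3))**2 = (-11 + (-1 + (-4*25)/3))**2 = (-11 + (-1 + (1/3)*(-100)))**2 = (-11 + (-1 - 100/3))**2 = (-11 - 103/3)**2 = (-136/3)**2 = 18496/9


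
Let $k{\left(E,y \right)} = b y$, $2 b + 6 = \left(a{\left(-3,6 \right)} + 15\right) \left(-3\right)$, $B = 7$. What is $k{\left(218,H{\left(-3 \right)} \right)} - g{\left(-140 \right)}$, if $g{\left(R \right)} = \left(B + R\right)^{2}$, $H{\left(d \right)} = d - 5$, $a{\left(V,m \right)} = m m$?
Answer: $-17053$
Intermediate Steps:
$a{\left(V,m \right)} = m^{2}$
$H{\left(d \right)} = -5 + d$ ($H{\left(d \right)} = d - 5 = -5 + d$)
$b = - \frac{159}{2}$ ($b = -3 + \frac{\left(6^{2} + 15\right) \left(-3\right)}{2} = -3 + \frac{\left(36 + 15\right) \left(-3\right)}{2} = -3 + \frac{51 \left(-3\right)}{2} = -3 + \frac{1}{2} \left(-153\right) = -3 - \frac{153}{2} = - \frac{159}{2} \approx -79.5$)
$k{\left(E,y \right)} = - \frac{159 y}{2}$
$g{\left(R \right)} = \left(7 + R\right)^{2}$
$k{\left(218,H{\left(-3 \right)} \right)} - g{\left(-140 \right)} = - \frac{159 \left(-5 - 3\right)}{2} - \left(7 - 140\right)^{2} = \left(- \frac{159}{2}\right) \left(-8\right) - \left(-133\right)^{2} = 636 - 17689 = -17053$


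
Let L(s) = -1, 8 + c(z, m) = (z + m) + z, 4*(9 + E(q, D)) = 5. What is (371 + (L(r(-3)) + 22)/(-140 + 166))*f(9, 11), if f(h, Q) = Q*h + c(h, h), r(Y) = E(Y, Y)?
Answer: 570353/13 ≈ 43873.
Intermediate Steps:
E(q, D) = -31/4 (E(q, D) = -9 + (¼)*5 = -9 + 5/4 = -31/4)
c(z, m) = -8 + m + 2*z (c(z, m) = -8 + ((z + m) + z) = -8 + ((m + z) + z) = -8 + (m + 2*z) = -8 + m + 2*z)
r(Y) = -31/4
f(h, Q) = -8 + 3*h + Q*h (f(h, Q) = Q*h + (-8 + h + 2*h) = Q*h + (-8 + 3*h) = -8 + 3*h + Q*h)
(371 + (L(r(-3)) + 22)/(-140 + 166))*f(9, 11) = (371 + (-1 + 22)/(-140 + 166))*(-8 + 3*9 + 11*9) = (371 + 21/26)*(-8 + 27 + 99) = (371 + 21*(1/26))*118 = (371 + 21/26)*118 = (9667/26)*118 = 570353/13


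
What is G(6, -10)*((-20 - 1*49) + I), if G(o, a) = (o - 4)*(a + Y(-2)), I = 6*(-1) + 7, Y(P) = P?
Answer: 1632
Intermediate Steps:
I = 1 (I = -6 + 7 = 1)
G(o, a) = (-4 + o)*(-2 + a) (G(o, a) = (o - 4)*(a - 2) = (-4 + o)*(-2 + a))
G(6, -10)*((-20 - 1*49) + I) = (8 - 4*(-10) - 2*6 - 10*6)*((-20 - 1*49) + 1) = (8 + 40 - 12 - 60)*((-20 - 49) + 1) = -24*(-69 + 1) = -24*(-68) = 1632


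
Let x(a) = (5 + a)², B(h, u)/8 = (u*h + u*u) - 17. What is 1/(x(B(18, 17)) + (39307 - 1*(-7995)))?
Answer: 1/21474943 ≈ 4.6566e-8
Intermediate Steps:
B(h, u) = -136 + 8*u² + 8*h*u (B(h, u) = 8*((u*h + u*u) - 17) = 8*((h*u + u²) - 17) = 8*((u² + h*u) - 17) = 8*(-17 + u² + h*u) = -136 + 8*u² + 8*h*u)
1/(x(B(18, 17)) + (39307 - 1*(-7995))) = 1/((5 + (-136 + 8*17² + 8*18*17))² + (39307 - 1*(-7995))) = 1/((5 + (-136 + 8*289 + 2448))² + (39307 + 7995)) = 1/((5 + (-136 + 2312 + 2448))² + 47302) = 1/((5 + 4624)² + 47302) = 1/(4629² + 47302) = 1/(21427641 + 47302) = 1/21474943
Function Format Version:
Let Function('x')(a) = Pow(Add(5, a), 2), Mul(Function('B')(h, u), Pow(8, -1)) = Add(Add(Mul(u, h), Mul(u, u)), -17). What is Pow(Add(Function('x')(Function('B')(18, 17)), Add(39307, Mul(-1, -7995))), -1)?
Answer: Rational(1, 21474943) ≈ 4.6566e-8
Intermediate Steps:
Function('B')(h, u) = Add(-136, Mul(8, Pow(u, 2)), Mul(8, h, u)) (Function('B')(h, u) = Mul(8, Add(Add(Mul(u, h), Mul(u, u)), -17)) = Mul(8, Add(Add(Mul(h, u), Pow(u, 2)), -17)) = Mul(8, Add(Add(Pow(u, 2), Mul(h, u)), -17)) = Mul(8, Add(-17, Pow(u, 2), Mul(h, u))) = Add(-136, Mul(8, Pow(u, 2)), Mul(8, h, u)))
Pow(Add(Function('x')(Function('B')(18, 17)), Add(39307, Mul(-1, -7995))), -1) = Pow(Add(Pow(Add(5, Add(-136, Mul(8, Pow(17, 2)), Mul(8, 18, 17))), 2), Add(39307, Mul(-1, -7995))), -1) = Pow(Add(Pow(Add(5, Add(-136, Mul(8, 289), 2448)), 2), Add(39307, 7995)), -1) = Pow(Add(Pow(Add(5, Add(-136, 2312, 2448)), 2), 47302), -1) = Pow(Add(Pow(Add(5, 4624), 2), 47302), -1) = Pow(Add(Pow(4629, 2), 47302), -1) = Pow(Add(21427641, 47302), -1) = Pow(21474943, -1) = Rational(1, 21474943)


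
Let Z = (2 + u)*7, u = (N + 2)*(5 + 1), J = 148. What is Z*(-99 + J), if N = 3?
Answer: 10976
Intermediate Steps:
u = 30 (u = (3 + 2)*(5 + 1) = 5*6 = 30)
Z = 224 (Z = (2 + 30)*7 = 32*7 = 224)
Z*(-99 + J) = 224*(-99 + 148) = 224*49 = 10976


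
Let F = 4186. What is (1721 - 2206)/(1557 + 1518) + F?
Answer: 2574293/615 ≈ 4185.8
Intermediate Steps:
(1721 - 2206)/(1557 + 1518) + F = (1721 - 2206)/(1557 + 1518) + 4186 = -485/3075 + 4186 = -485*1/3075 + 4186 = -97/615 + 4186 = 2574293/615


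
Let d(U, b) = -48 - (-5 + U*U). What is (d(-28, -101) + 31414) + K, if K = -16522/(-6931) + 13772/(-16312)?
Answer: 864573384049/28264618 ≈ 30589.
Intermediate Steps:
d(U, b) = -43 - U² (d(U, b) = -48 - (-5 + U²) = -48 + (5 - U²) = -43 - U²)
K = 43513283/28264618 (K = -16522*(-1/6931) + 13772*(-1/16312) = 16522/6931 - 3443/4078 = 43513283/28264618 ≈ 1.5395)
(d(-28, -101) + 31414) + K = ((-43 - 1*(-28)²) + 31414) + 43513283/28264618 = ((-43 - 1*784) + 31414) + 43513283/28264618 = ((-43 - 784) + 31414) + 43513283/28264618 = (-827 + 31414) + 43513283/28264618 = 30587 + 43513283/28264618 = 864573384049/28264618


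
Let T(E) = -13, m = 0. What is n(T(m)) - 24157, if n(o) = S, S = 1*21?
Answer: -24136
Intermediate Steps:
S = 21
n(o) = 21
n(T(m)) - 24157 = 21 - 24157 = -24136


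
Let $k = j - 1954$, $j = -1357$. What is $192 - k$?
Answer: $3503$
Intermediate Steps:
$k = -3311$ ($k = -1357 - 1954 = -3311$)
$192 - k = 192 - -3311 = 192 + 3311 = 3503$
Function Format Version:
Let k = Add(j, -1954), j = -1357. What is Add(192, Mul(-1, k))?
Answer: 3503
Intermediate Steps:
k = -3311 (k = Add(-1357, -1954) = -3311)
Add(192, Mul(-1, k)) = Add(192, Mul(-1, -3311)) = Add(192, 3311) = 3503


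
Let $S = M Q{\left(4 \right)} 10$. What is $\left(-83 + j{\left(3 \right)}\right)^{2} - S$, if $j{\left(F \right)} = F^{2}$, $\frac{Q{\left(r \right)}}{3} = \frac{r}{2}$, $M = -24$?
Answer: $6916$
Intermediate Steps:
$Q{\left(r \right)} = \frac{3 r}{2}$ ($Q{\left(r \right)} = 3 \frac{r}{2} = \frac{3 r}{2}$)
$S = -1440$ ($S = - 24 \cdot \frac{3}{2} \cdot 4 \cdot 10 = \left(-24\right) 6 \cdot 10 = \left(-144\right) 10 = -1440$)
$\left(-83 + j{\left(3 \right)}\right)^{2} - S = \left(-83 + 3^{2}\right)^{2} - -1440 = \left(-83 + 9\right)^{2} + 1440 = \left(-74\right)^{2} + 1440 = 5476 + 1440 = 6916$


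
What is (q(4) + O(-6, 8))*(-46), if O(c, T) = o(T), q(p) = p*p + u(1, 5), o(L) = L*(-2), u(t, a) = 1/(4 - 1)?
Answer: -46/3 ≈ -15.333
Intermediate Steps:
u(t, a) = ⅓ (u(t, a) = 1/3 = ⅓)
o(L) = -2*L
q(p) = ⅓ + p² (q(p) = p*p + ⅓ = p² + ⅓ = ⅓ + p²)
O(c, T) = -2*T
(q(4) + O(-6, 8))*(-46) = ((⅓ + 4²) - 2*8)*(-46) = ((⅓ + 16) - 16)*(-46) = (49/3 - 16)*(-46) = (⅓)*(-46) = -46/3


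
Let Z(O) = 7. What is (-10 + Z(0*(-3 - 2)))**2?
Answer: 9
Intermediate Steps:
(-10 + Z(0*(-3 - 2)))**2 = (-10 + 7)**2 = (-3)**2 = 9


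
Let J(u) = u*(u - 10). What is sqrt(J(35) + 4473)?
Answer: 2*sqrt(1337) ≈ 73.130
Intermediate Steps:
J(u) = u*(-10 + u)
sqrt(J(35) + 4473) = sqrt(35*(-10 + 35) + 4473) = sqrt(35*25 + 4473) = sqrt(875 + 4473) = sqrt(5348) = 2*sqrt(1337)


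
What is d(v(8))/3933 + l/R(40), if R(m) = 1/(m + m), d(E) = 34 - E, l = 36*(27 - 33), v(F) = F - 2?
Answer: -67962212/3933 ≈ -17280.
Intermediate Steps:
v(F) = -2 + F
l = -216 (l = 36*(-6) = -216)
R(m) = 1/(2*m)
d(v(8))/3933 + l/R(40) = (34 - (-2 + 8))/3933 - 216/((1/2)/40) = (34 - 1*6)*(1/3933) - 216/((1/2)*(1/40)) = (34 - 6)*(1/3933) - 216/1/80 = 28*(1/3933) - 216*80 = 28/3933 - 17280 = -67962212/3933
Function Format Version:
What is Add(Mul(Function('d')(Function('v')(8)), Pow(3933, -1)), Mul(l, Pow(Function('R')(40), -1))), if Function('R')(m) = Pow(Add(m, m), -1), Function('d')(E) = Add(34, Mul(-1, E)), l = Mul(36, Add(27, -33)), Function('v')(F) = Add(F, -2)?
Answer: Rational(-67962212, 3933) ≈ -17280.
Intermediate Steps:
Function('v')(F) = Add(-2, F)
l = -216 (l = Mul(36, -6) = -216)
Function('R')(m) = Mul(Rational(1, 2), Pow(m, -1)) (Function('R')(m) = Pow(Mul(2, m), -1) = Mul(Rational(1, 2), Pow(m, -1)))
Add(Mul(Function('d')(Function('v')(8)), Pow(3933, -1)), Mul(l, Pow(Function('R')(40), -1))) = Add(Mul(Add(34, Mul(-1, Add(-2, 8))), Pow(3933, -1)), Mul(-216, Pow(Mul(Rational(1, 2), Pow(40, -1)), -1))) = Add(Mul(Add(34, Mul(-1, 6)), Rational(1, 3933)), Mul(-216, Pow(Mul(Rational(1, 2), Rational(1, 40)), -1))) = Add(Mul(Add(34, -6), Rational(1, 3933)), Mul(-216, Pow(Rational(1, 80), -1))) = Add(Mul(28, Rational(1, 3933)), Mul(-216, 80)) = Add(Rational(28, 3933), -17280) = Rational(-67962212, 3933)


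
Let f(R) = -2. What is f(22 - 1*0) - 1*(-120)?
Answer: 118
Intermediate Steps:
f(22 - 1*0) - 1*(-120) = -2 - 1*(-120) = -2 + 120 = 118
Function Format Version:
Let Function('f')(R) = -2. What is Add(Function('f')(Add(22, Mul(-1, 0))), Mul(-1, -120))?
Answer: 118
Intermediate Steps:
Add(Function('f')(Add(22, Mul(-1, 0))), Mul(-1, -120)) = Add(-2, Mul(-1, -120)) = Add(-2, 120) = 118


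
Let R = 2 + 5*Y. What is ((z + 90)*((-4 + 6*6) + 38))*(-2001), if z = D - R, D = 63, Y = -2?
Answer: -22551270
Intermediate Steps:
R = -8 (R = 2 + 5*(-2) = 2 - 10 = -8)
z = 71 (z = 63 - 1*(-8) = 63 + 8 = 71)
((z + 90)*((-4 + 6*6) + 38))*(-2001) = ((71 + 90)*((-4 + 6*6) + 38))*(-2001) = (161*((-4 + 36) + 38))*(-2001) = (161*(32 + 38))*(-2001) = (161*70)*(-2001) = 11270*(-2001) = -22551270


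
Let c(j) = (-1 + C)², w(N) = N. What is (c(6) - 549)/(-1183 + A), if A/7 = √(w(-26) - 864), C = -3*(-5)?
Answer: 59657/206157 + 353*I*√890/206157 ≈ 0.28938 + 0.051082*I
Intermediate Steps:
C = 15
A = 7*I*√890 (A = 7*√(-26 - 864) = 7*√(-890) = 7*(I*√890) = 7*I*√890 ≈ 208.83*I)
c(j) = 196 (c(j) = (-1 + 15)² = 14² = 196)
(c(6) - 549)/(-1183 + A) = (196 - 549)/(-1183 + 7*I*√890) = -353/(-1183 + 7*I*√890)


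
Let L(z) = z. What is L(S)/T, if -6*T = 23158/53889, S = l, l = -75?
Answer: 12125025/11579 ≈ 1047.2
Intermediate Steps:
S = -75
T = -11579/161667 (T = -11579/(3*53889) = -⅙*23158/53889 = -11579/161667 ≈ -0.071622)
L(S)/T = -75/(-11579/161667) = -75*(-161667/11579) = 12125025/11579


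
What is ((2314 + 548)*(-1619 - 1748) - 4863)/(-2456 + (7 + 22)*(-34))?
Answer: 9641217/3442 ≈ 2801.1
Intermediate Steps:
((2314 + 548)*(-1619 - 1748) - 4863)/(-2456 + (7 + 22)*(-34)) = (2862*(-3367) - 4863)/(-2456 + 29*(-34)) = (-9636354 - 4863)/(-2456 - 986) = -9641217/(-3442) = -9641217*(-1/3442) = 9641217/3442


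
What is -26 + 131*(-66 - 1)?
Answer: -8803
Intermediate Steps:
-26 + 131*(-66 - 1) = -26 + 131*(-67) = -26 - 8777 = -8803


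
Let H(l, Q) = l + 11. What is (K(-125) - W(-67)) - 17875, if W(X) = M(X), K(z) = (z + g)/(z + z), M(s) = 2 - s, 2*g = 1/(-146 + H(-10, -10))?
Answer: -1300903749/72500 ≈ -17944.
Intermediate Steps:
H(l, Q) = 11 + l
g = -1/290 (g = 1/(2*(-146 + (11 - 10))) = 1/(2*(-146 + 1)) = (½)/(-145) = (½)*(-1/145) = -1/290 ≈ -0.0034483)
K(z) = (-1/290 + z)/(2*z) (K(z) = (z - 1/290)/(z + z) = (-1/290 + z)/((2*z)) = (-1/290 + z)*(1/(2*z)) = (-1/290 + z)/(2*z))
W(X) = 2 - X
(K(-125) - W(-67)) - 17875 = ((1/580)*(-1 + 290*(-125))/(-125) - (2 - 1*(-67))) - 17875 = ((1/580)*(-1/125)*(-1 - 36250) - (2 + 67)) - 17875 = ((1/580)*(-1/125)*(-36251) - 1*69) - 17875 = (36251/72500 - 69) - 17875 = -4966249/72500 - 17875 = -1300903749/72500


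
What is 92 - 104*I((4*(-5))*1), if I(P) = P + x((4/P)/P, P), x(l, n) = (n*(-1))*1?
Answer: 92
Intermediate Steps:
x(l, n) = -n (x(l, n) = -n*1 = -n)
I(P) = 0 (I(P) = P - P = 0)
92 - 104*I((4*(-5))*1) = 92 - 104*0 = 92 + 0 = 92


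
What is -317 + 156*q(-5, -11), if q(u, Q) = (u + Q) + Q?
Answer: -4529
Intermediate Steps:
q(u, Q) = u + 2*Q (q(u, Q) = (Q + u) + Q = u + 2*Q)
-317 + 156*q(-5, -11) = -317 + 156*(-5 + 2*(-11)) = -317 + 156*(-5 - 22) = -317 + 156*(-27) = -317 - 4212 = -4529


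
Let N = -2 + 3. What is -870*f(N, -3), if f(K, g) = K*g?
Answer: 2610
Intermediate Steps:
N = 1
-870*f(N, -3) = -870*(-3) = 2610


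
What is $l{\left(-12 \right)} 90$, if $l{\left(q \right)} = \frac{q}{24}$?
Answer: $-45$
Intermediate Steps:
$l{\left(q \right)} = \frac{q}{24}$ ($l{\left(q \right)} = q \frac{1}{24} = \frac{q}{24}$)
$l{\left(-12 \right)} 90 = \frac{1}{24} \left(-12\right) 90 = \left(- \frac{1}{2}\right) 90 = -45$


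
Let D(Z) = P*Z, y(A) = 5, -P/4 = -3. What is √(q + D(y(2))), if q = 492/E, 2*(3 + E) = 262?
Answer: 3*√454/8 ≈ 7.9902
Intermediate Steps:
E = 128 (E = -3 + (½)*262 = -3 + 131 = 128)
P = 12 (P = -4*(-3) = 12)
D(Z) = 12*Z
q = 123/32 (q = 492/128 = 492*(1/128) = 123/32 ≈ 3.8438)
√(q + D(y(2))) = √(123/32 + 12*5) = √(123/32 + 60) = √(2043/32) = 3*√454/8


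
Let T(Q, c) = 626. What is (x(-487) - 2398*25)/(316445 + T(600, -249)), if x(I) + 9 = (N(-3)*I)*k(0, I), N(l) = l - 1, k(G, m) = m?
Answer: -1008635/317071 ≈ -3.1811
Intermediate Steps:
N(l) = -1 + l
x(I) = -9 - 4*I² (x(I) = -9 + ((-1 - 3)*I)*I = -9 + (-4*I)*I = -9 - 4*I²)
(x(-487) - 2398*25)/(316445 + T(600, -249)) = ((-9 - 4*(-487)²) - 2398*25)/(316445 + 626) = ((-9 - 4*237169) - 59950)/317071 = ((-9 - 948676) - 59950)*(1/317071) = (-948685 - 59950)*(1/317071) = -1008635*1/317071 = -1008635/317071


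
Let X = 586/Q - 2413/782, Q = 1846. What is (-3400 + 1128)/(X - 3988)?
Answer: 1639897792/2880480641 ≈ 0.56931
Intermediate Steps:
X = -1998073/721786 (X = 586/1846 - 2413/782 = 586*(1/1846) - 2413*1/782 = 293/923 - 2413/782 = -1998073/721786 ≈ -2.7682)
(-3400 + 1128)/(X - 3988) = (-3400 + 1128)/(-1998073/721786 - 3988) = -2272/(-2880480641/721786) = -2272*(-721786/2880480641) = 1639897792/2880480641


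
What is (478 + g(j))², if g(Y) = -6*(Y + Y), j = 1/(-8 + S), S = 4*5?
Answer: 227529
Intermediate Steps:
S = 20
j = 1/12 (j = 1/(-8 + 20) = 1/12 ≈ 0.083333)
g(Y) = -12*Y
(478 + g(j))² = (478 - 12*1/12)² = (478 - 1)² = 477² = 227529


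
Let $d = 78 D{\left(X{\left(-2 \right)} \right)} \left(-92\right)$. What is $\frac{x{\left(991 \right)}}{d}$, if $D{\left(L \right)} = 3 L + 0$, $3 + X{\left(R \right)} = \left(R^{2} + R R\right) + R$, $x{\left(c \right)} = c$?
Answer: $- \frac{991}{64584} \approx -0.015344$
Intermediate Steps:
$X{\left(R \right)} = -3 + R + 2 R^{2}$ ($X{\left(R \right)} = -3 + \left(\left(R^{2} + R R\right) + R\right) = -3 + \left(\left(R^{2} + R^{2}\right) + R\right) = -3 + \left(2 R^{2} + R\right) = -3 + \left(R + 2 R^{2}\right) = -3 + R + 2 R^{2}$)
$D{\left(L \right)} = 3 L$
$d = -64584$ ($d = 78 \cdot 3 \left(-3 - 2 + 2 \left(-2\right)^{2}\right) \left(-92\right) = 78 \cdot 3 \left(-3 - 2 + 2 \cdot 4\right) \left(-92\right) = 78 \cdot 3 \left(-3 - 2 + 8\right) \left(-92\right) = 78 \cdot 3 \cdot 3 \left(-92\right) = 78 \cdot 9 \left(-92\right) = 702 \left(-92\right) = -64584$)
$\frac{x{\left(991 \right)}}{d} = \frac{991}{-64584} = 991 \left(- \frac{1}{64584}\right) = - \frac{991}{64584}$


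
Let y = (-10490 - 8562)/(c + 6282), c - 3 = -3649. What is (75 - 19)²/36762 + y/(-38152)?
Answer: 39510468127/462138190008 ≈ 0.085495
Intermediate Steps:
c = -3646 (c = 3 - 3649 = -3646)
y = -4763/659 (y = (-10490 - 8562)/(-3646 + 6282) = -19052/2636 = -19052*1/2636 = -4763/659 ≈ -7.2276)
(75 - 19)²/36762 + y/(-38152) = (75 - 19)²/36762 - 4763/659/(-38152) = 56²*(1/36762) - 4763/659*(-1/38152) = 3136*(1/36762) + 4763/25142168 = 1568/18381 + 4763/25142168 = 39510468127/462138190008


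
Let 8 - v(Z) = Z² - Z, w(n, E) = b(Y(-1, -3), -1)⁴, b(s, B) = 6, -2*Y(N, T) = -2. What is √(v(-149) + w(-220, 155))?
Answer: I*√21046 ≈ 145.07*I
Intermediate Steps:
Y(N, T) = 1 (Y(N, T) = -½*(-2) = 1)
w(n, E) = 1296 (w(n, E) = 6⁴ = 1296)
v(Z) = 8 + Z - Z² (v(Z) = 8 - (Z² - Z) = 8 + (Z - Z²) = 8 + Z - Z²)
√(v(-149) + w(-220, 155)) = √((8 - 149 - 1*(-149)²) + 1296) = √((8 - 149 - 1*22201) + 1296) = √((8 - 149 - 22201) + 1296) = √(-22342 + 1296) = √(-21046) = I*√21046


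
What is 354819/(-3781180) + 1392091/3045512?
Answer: 1045785281263/2878907266040 ≈ 0.36326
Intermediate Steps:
354819/(-3781180) + 1392091/3045512 = 354819*(-1/3781180) + 1392091*(1/3045512) = -354819/3781180 + 1392091/3045512 = 1045785281263/2878907266040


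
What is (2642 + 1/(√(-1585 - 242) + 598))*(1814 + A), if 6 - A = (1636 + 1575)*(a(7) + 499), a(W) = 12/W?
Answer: 33725445*(-2642*√203 + 526639*I)/(7*(-598*I + 3*√203)) ≈ -4.243e+9 + 191.0*I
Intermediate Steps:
A = -11254513/7 (A = 6 - (1636 + 1575)*(12/7 + 499) = 6 - 3211*(12*(⅐) + 499) = 6 - 3211*(12/7 + 499) = 6 - 3211*3505/7 = 6 - 1*11254555/7 = 6 - 11254555/7 = -11254513/7 ≈ -1.6078e+6)
(2642 + 1/(√(-1585 - 242) + 598))*(1814 + A) = (2642 + 1/(√(-1585 - 242) + 598))*(1814 - 11254513/7) = (2642 + 1/(√(-1827) + 598))*(-11241815/7) = (2642 + 1/(3*I*√203 + 598))*(-11241815/7) = (2642 + 1/(598 + 3*I*√203))*(-11241815/7) = -29700875230/7 - 11241815/(7*(598 + 3*I*√203))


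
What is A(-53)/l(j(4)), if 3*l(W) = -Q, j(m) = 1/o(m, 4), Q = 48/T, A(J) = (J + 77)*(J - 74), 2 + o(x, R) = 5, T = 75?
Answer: 28575/2 ≈ 14288.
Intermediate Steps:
o(x, R) = 3 (o(x, R) = -2 + 5 = 3)
A(J) = (-74 + J)*(77 + J) (A(J) = (77 + J)*(-74 + J) = (-74 + J)*(77 + J))
Q = 16/25 (Q = 48/75 = 48*(1/75) = 16/25 ≈ 0.64000)
j(m) = 1/3
l(W) = -16/75 (l(W) = (-1*16/25)/3 = (1/3)*(-16/25) = -16/75)
A(-53)/l(j(4)) = (-5698 + (-53)**2 + 3*(-53))/(-16/75) = (-5698 + 2809 - 159)*(-75/16) = -3048*(-75/16) = 28575/2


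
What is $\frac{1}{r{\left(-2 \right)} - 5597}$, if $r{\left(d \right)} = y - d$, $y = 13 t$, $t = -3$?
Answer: $- \frac{1}{5634} \approx -0.00017749$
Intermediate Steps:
$y = -39$ ($y = 13 \left(-3\right) = -39$)
$r{\left(d \right)} = -39 - d$
$\frac{1}{r{\left(-2 \right)} - 5597} = \frac{1}{\left(-39 - -2\right) - 5597} = \frac{1}{\left(-39 + 2\right) - 5597} = \frac{1}{-37 - 5597} = \frac{1}{-5634} = - \frac{1}{5634}$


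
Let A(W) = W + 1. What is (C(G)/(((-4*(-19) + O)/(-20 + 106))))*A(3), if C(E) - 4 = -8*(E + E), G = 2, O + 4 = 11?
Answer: -9632/83 ≈ -116.05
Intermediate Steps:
O = 7 (O = -4 + 11 = 7)
C(E) = 4 - 16*E (C(E) = 4 - 8*(E + E) = 4 - 16*E)
A(W) = 1 + W
(C(G)/(((-4*(-19) + O)/(-20 + 106))))*A(3) = ((4 - 16*2)/(((-4*(-19) + 7)/(-20 + 106))))*(1 + 3) = ((4 - 32)/(((76 + 7)/86)))*4 = (-28/(83*(1/86)))*4 = (-28/(83/86))*4 = ((86/83)*(-28))*4 = -2408/83*4 = -9632/83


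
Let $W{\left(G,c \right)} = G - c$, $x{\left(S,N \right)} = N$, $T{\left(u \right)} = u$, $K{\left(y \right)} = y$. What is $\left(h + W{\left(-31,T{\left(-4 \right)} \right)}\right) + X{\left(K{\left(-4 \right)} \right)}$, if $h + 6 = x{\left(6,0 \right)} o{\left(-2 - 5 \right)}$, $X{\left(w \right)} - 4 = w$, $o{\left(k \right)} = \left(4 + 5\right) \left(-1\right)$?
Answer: $-33$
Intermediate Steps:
$o{\left(k \right)} = -9$ ($o{\left(k \right)} = 9 \left(-1\right) = -9$)
$X{\left(w \right)} = 4 + w$
$h = -6$ ($h = -6 + 0 \left(-9\right) = -6 + 0 = -6$)
$\left(h + W{\left(-31,T{\left(-4 \right)} \right)}\right) + X{\left(K{\left(-4 \right)} \right)} = \left(-6 - 27\right) + \left(4 - 4\right) = \left(-6 + \left(-31 + 4\right)\right) + 0 = \left(-6 - 27\right) + 0 = -33 + 0 = -33$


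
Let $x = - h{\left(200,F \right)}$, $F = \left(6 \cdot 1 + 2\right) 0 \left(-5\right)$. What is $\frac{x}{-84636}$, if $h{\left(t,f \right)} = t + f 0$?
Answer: $\frac{50}{21159} \approx 0.0023631$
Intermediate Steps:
$F = 0$ ($F = \left(6 + 2\right) 0 \left(-5\right) = 8 \cdot 0 \left(-5\right) = 0 \left(-5\right) = 0$)
$h{\left(t,f \right)} = t$ ($h{\left(t,f \right)} = t + 0 = t$)
$x = -200$ ($x = \left(-1\right) 200 = -200$)
$\frac{x}{-84636} = - \frac{200}{-84636} = \left(-200\right) \left(- \frac{1}{84636}\right) = \frac{50}{21159}$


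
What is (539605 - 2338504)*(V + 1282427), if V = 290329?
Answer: -2829229195644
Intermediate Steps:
(539605 - 2338504)*(V + 1282427) = (539605 - 2338504)*(290329 + 1282427) = -1798899*1572756 = -2829229195644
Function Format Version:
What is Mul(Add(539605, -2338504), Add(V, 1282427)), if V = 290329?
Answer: -2829229195644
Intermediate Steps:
Mul(Add(539605, -2338504), Add(V, 1282427)) = Mul(Add(539605, -2338504), Add(290329, 1282427)) = Mul(-1798899, 1572756) = -2829229195644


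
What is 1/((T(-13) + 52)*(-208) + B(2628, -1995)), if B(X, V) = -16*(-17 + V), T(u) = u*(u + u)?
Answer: -1/48928 ≈ -2.0438e-5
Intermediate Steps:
T(u) = 2*u**2 (T(u) = u*(2*u) = 2*u**2)
B(X, V) = 272 - 16*V
1/((T(-13) + 52)*(-208) + B(2628, -1995)) = 1/((2*(-13)**2 + 52)*(-208) + (272 - 16*(-1995))) = 1/((2*169 + 52)*(-208) + (272 + 31920)) = 1/((338 + 52)*(-208) + 32192) = 1/(390*(-208) + 32192) = 1/(-81120 + 32192) = 1/(-48928) = -1/48928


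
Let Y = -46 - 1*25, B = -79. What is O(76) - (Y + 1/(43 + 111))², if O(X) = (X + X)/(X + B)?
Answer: -362196299/71148 ≈ -5090.7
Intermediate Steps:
Y = -71 (Y = -46 - 25 = -71)
O(X) = 2*X/(-79 + X) (O(X) = (X + X)/(X - 79) = (2*X)/(-79 + X) = 2*X/(-79 + X))
O(76) - (Y + 1/(43 + 111))² = 2*76/(-79 + 76) - (-71 + 1/(43 + 111))² = 2*76/(-3) - (-71 + 1/154)² = 2*76*(-⅓) - (-71 + 1/154)² = -152/3 - (-10933/154)² = -152/3 - 1*119530489/23716 = -152/3 - 119530489/23716 = -362196299/71148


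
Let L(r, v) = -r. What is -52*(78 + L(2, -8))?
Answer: -3952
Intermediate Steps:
-52*(78 + L(2, -8)) = -52*(78 - 1*2) = -52*(78 - 2) = -52*76 = -3952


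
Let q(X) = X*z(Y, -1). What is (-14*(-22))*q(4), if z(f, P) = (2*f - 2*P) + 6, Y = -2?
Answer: 4928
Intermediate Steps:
z(f, P) = 6 - 2*P + 2*f (z(f, P) = (-2*P + 2*f) + 6 = 6 - 2*P + 2*f)
q(X) = 4*X (q(X) = X*(6 - 2*(-1) + 2*(-2)) = X*(6 + 2 - 4) = X*4 = 4*X)
(-14*(-22))*q(4) = (-14*(-22))*(4*4) = 308*16 = 4928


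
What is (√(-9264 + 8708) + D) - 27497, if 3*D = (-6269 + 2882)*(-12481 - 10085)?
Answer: 25449517 + 2*I*√139 ≈ 2.545e+7 + 23.58*I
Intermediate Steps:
D = 25477014 (D = ((-6269 + 2882)*(-12481 - 10085))/3 = (-3387*(-22566))/3 = (⅓)*76431042 = 25477014)
(√(-9264 + 8708) + D) - 27497 = (√(-9264 + 8708) + 25477014) - 27497 = (√(-556) + 25477014) - 27497 = (2*I*√139 + 25477014) - 27497 = (25477014 + 2*I*√139) - 27497 = 25449517 + 2*I*√139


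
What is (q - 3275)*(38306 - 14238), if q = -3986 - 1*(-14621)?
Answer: 177140480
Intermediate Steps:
q = 10635 (q = -3986 + 14621 = 10635)
(q - 3275)*(38306 - 14238) = (10635 - 3275)*(38306 - 14238) = 7360*24068 = 177140480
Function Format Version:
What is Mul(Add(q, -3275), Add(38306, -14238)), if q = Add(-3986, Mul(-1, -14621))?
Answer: 177140480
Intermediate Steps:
q = 10635 (q = Add(-3986, 14621) = 10635)
Mul(Add(q, -3275), Add(38306, -14238)) = Mul(Add(10635, -3275), Add(38306, -14238)) = Mul(7360, 24068) = 177140480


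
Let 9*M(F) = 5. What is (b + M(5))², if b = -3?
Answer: 484/81 ≈ 5.9753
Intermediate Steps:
M(F) = 5/9 (M(F) = (⅑)*5 = 5/9)
(b + M(5))² = (-3 + 5/9)² = (-22/9)² = 484/81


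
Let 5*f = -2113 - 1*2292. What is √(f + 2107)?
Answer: √1226 ≈ 35.014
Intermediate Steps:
f = -881 (f = (-2113 - 1*2292)/5 = (-2113 - 2292)/5 = (⅕)*(-4405) = -881)
√(f + 2107) = √(-881 + 2107) = √1226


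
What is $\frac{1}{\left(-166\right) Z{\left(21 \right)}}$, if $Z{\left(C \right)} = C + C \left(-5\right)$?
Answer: $\frac{1}{13944} \approx 7.1715 \cdot 10^{-5}$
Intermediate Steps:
$Z{\left(C \right)} = - 4 C$ ($Z{\left(C \right)} = C - 5 C = - 4 C$)
$\frac{1}{\left(-166\right) Z{\left(21 \right)}} = \frac{1}{\left(-166\right) \left(\left(-4\right) 21\right)} = \frac{1}{\left(-166\right) \left(-84\right)} = \frac{1}{13944}$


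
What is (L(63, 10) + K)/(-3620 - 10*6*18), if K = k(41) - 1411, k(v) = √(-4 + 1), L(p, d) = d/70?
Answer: 2469/8225 - I*√3/4700 ≈ 0.30018 - 0.00036852*I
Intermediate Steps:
L(p, d) = d/70 (L(p, d) = d*(1/70) = d/70)
k(v) = I*√3 (k(v) = √(-3) = I*√3)
K = -1411 + I*√3 (K = I*√3 - 1411 = -1411 + I*√3 ≈ -1411.0 + 1.732*I)
(L(63, 10) + K)/(-3620 - 10*6*18) = ((1/70)*10 + (-1411 + I*√3))/(-3620 - 10*6*18) = (⅐ + (-1411 + I*√3))/(-3620 - 60*18) = (-9876/7 + I*√3)/(-3620 - 1080) = (-9876/7 + I*√3)/(-4700) = (-9876/7 + I*√3)*(-1/4700) = 2469/8225 - I*√3/4700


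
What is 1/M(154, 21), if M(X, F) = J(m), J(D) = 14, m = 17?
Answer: 1/14 ≈ 0.071429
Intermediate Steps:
M(X, F) = 14
1/M(154, 21) = 1/14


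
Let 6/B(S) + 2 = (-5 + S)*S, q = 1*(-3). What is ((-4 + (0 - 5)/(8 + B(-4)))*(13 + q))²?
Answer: 41088100/19321 ≈ 2126.6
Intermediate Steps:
q = -3
B(S) = 6/(-2 + S*(-5 + S)) (B(S) = 6/(-2 + (-5 + S)*S) = 6/(-2 + S*(-5 + S)))
((-4 + (0 - 5)/(8 + B(-4)))*(13 + q))² = ((-4 + (0 - 5)/(8 + 6/(-2 + (-4)² - 5*(-4))))*(13 - 3))² = ((-4 - 5/(8 + 6/(-2 + 16 + 20)))*10)² = ((-4 - 5/(8 + 6/34))*10)² = ((-4 - 5/(8 + 6*(1/34)))*10)² = ((-4 - 5/(8 + 3/17))*10)² = ((-4 - 5/139/17)*10)² = ((-4 - 5*17/139)*10)² = ((-4 - 85/139)*10)² = (-641/139*10)² = (-6410/139)² = 41088100/19321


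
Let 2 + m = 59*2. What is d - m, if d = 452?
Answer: 336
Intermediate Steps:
m = 116 (m = -2 + 59*2 = -2 + 118 = 116)
d - m = 452 - 1*116 = 452 - 116 = 336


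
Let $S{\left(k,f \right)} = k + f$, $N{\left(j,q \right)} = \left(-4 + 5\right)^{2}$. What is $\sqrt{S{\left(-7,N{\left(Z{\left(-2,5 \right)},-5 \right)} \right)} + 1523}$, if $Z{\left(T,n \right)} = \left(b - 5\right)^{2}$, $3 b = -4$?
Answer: $\sqrt{1517} \approx 38.949$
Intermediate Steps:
$b = - \frac{4}{3}$ ($b = \frac{1}{3} \left(-4\right) = - \frac{4}{3} \approx -1.3333$)
$Z{\left(T,n \right)} = \frac{361}{9}$ ($Z{\left(T,n \right)} = \left(- \frac{4}{3} - 5\right)^{2} = \left(- \frac{19}{3}\right)^{2} = \frac{361}{9}$)
$N{\left(j,q \right)} = 1$ ($N{\left(j,q \right)} = 1^{2} = 1$)
$S{\left(k,f \right)} = f + k$
$\sqrt{S{\left(-7,N{\left(Z{\left(-2,5 \right)},-5 \right)} \right)} + 1523} = \sqrt{\left(1 - 7\right) + 1523} = \sqrt{-6 + 1523} = \sqrt{1517}$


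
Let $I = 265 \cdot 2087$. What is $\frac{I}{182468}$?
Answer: $\frac{553055}{182468} \approx 3.031$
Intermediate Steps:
$I = 553055$
$\frac{I}{182468} = \frac{553055}{182468}$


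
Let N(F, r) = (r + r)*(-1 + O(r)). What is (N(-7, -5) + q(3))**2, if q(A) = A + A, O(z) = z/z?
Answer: 36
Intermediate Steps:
O(z) = 1
N(F, r) = 0 (N(F, r) = (r + r)*(-1 + 1) = (2*r)*0 = 0)
q(A) = 2*A
(N(-7, -5) + q(3))**2 = (0 + 2*3)**2 = (0 + 6)**2 = 6**2 = 36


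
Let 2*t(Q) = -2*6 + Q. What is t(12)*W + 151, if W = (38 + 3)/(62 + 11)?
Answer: 151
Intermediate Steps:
t(Q) = -6 + Q/2 (t(Q) = (-2*6 + Q)/2 = (-12 + Q)/2 = -6 + Q/2)
W = 41/73 ≈ 0.56164
t(12)*W + 151 = (-6 + (1/2)*12)*(41/73) + 151 = (-6 + 6)*(41/73) + 151 = 0*(41/73) + 151 = 0 + 151 = 151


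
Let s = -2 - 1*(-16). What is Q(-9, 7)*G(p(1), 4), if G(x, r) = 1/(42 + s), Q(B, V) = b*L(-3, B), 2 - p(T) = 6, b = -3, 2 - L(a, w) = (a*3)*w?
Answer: 237/56 ≈ 4.2321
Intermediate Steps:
L(a, w) = 2 - 3*a*w (L(a, w) = 2 - a*3*w = 2 - 3*a*w)
s = 14 (s = -2 + 16 = 14)
p(T) = -4 (p(T) = 2 - 1*6 = 2 - 6 = -4)
Q(B, V) = -6 - 27*B (Q(B, V) = -3*(2 - 3*(-3)*B) = -3*(2 + 9*B) = -6 - 27*B)
G(x, r) = 1/56 (G(x, r) = 1/(42 + 14) = 1/56)
Q(-9, 7)*G(p(1), 4) = (-6 - 27*(-9))*(1/56) = (-6 + 243)*(1/56) = 237*(1/56) = 237/56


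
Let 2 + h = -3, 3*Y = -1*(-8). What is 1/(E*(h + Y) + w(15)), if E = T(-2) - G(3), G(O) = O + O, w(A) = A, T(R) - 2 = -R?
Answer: 3/59 ≈ 0.050847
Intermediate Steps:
Y = 8/3 (Y = (-1*(-8))/3 = (⅓)*8 = 8/3 ≈ 2.6667)
T(R) = 2 - R
G(O) = 2*O
h = -5 (h = -2 - 3 = -5)
E = -2 (E = (2 - 1*(-2)) - 2*3 = (2 + 2) - 1*6 = 4 - 6 = -2)
1/(E*(h + Y) + w(15)) = 1/(-2*(-5 + 8/3) + 15) = 1/(-2*(-7/3) + 15) = 1/(14/3 + 15) = 1/(59/3) = 3/59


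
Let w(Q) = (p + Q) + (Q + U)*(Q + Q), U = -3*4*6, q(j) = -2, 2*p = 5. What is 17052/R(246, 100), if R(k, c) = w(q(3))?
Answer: 34104/593 ≈ 57.511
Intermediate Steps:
p = 5/2 (p = (½)*5 = 5/2 ≈ 2.5000)
U = -72 (U = -12*6 = -72)
w(Q) = 5/2 + Q + 2*Q*(-72 + Q) (w(Q) = (5/2 + Q) + (Q - 72)*(Q + Q) = (5/2 + Q) + (-72 + Q)*(2*Q) = (5/2 + Q) + 2*Q*(-72 + Q) = 5/2 + Q + 2*Q*(-72 + Q))
R(k, c) = 593/2 (R(k, c) = 5/2 - 143*(-2) + 2*(-2)² = 5/2 + 286 + 2*4 = 5/2 + 286 + 8 = 593/2)
17052/R(246, 100) = 17052/(593/2) = 17052*(2/593) = 34104/593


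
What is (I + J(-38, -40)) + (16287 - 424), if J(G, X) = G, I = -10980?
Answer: 4845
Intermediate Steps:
(I + J(-38, -40)) + (16287 - 424) = (-10980 - 38) + (16287 - 424) = -11018 + 15863 = 4845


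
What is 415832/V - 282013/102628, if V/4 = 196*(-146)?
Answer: -585596426/91775089 ≈ -6.3808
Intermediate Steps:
V = -114464 (V = 4*(196*(-146)) = 4*(-28616) = -114464)
415832/V - 282013/102628 = 415832/(-114464) - 282013/102628 = 415832*(-1/114464) - 282013*1/102628 = -51979/14308 - 282013/102628 = -585596426/91775089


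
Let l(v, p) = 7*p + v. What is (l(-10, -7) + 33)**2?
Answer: 676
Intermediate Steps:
l(v, p) = v + 7*p
(l(-10, -7) + 33)**2 = ((-10 + 7*(-7)) + 33)**2 = ((-10 - 49) + 33)**2 = (-59 + 33)**2 = (-26)**2 = 676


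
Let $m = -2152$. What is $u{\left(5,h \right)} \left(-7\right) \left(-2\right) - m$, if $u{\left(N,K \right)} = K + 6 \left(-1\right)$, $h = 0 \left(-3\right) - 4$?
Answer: $2012$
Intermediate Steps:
$h = -4$ ($h = 0 - 4 = -4$)
$u{\left(N,K \right)} = -6 + K$ ($u{\left(N,K \right)} = K - 6 = -6 + K$)
$u{\left(5,h \right)} \left(-7\right) \left(-2\right) - m = \left(-6 - 4\right) \left(-7\right) \left(-2\right) - -2152 = \left(-10\right) \left(-7\right) \left(-2\right) + 2152 = 70 \left(-2\right) + 2152 = -140 + 2152 = 2012$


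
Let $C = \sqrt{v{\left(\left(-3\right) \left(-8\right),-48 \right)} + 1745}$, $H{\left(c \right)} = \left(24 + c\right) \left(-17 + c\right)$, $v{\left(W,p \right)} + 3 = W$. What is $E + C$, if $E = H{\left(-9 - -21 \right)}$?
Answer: $-180 + \sqrt{1766} \approx -137.98$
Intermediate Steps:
$v{\left(W,p \right)} = -3 + W$
$H{\left(c \right)} = \left(-17 + c\right) \left(24 + c\right)$
$E = -180$ ($E = -408 + \left(-9 - -21\right)^{2} + 7 \left(-9 - -21\right) = -408 + \left(-9 + 21\right)^{2} + 7 \left(-9 + 21\right) = -408 + 12^{2} + 7 \cdot 12 = -408 + 144 + 84 = -180$)
$C = \sqrt{1766}$ ($C = \sqrt{\left(-3 - -24\right) + 1745} = \sqrt{\left(-3 + 24\right) + 1745} = \sqrt{21 + 1745} = \sqrt{1766} \approx 42.024$)
$E + C = -180 + \sqrt{1766}$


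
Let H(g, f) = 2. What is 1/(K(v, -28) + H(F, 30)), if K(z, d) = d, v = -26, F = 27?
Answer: -1/26 ≈ -0.038462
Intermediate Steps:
1/(K(v, -28) + H(F, 30)) = 1/(-28 + 2) = 1/(-26) = -1/26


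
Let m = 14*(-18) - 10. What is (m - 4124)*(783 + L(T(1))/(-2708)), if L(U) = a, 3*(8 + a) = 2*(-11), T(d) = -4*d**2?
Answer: -2324995939/677 ≈ -3.4343e+6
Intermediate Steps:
m = -262 (m = -252 - 10 = -262)
a = -46/3 (a = -8 + (2*(-11))/3 = -8 + (1/3)*(-22) = -8 - 22/3 = -46/3 ≈ -15.333)
L(U) = -46/3
(m - 4124)*(783 + L(T(1))/(-2708)) = (-262 - 4124)*(783 - 46/3/(-2708)) = -4386*(783 - 46/3*(-1/2708)) = -4386*(783 + 23/4062) = -4386*3180569/4062 = -2324995939/677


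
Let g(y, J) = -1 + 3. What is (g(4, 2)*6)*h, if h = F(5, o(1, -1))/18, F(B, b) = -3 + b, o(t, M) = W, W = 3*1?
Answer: 0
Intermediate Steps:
g(y, J) = 2
W = 3
o(t, M) = 3
h = 0 (h = (-3 + 3)/18 = 0*(1/18) = 0)
(g(4, 2)*6)*h = (2*6)*0 = 12*0 = 0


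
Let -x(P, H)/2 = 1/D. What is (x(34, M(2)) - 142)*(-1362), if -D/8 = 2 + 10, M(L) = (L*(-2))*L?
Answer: 1547005/8 ≈ 1.9338e+5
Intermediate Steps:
M(L) = -2*L² (M(L) = (-2*L)*L = -2*L²)
D = -96 (D = -8*(2 + 10) = -8*12 = -96)
x(P, H) = 1/48 (x(P, H) = -2/(-96) = -2*(-1/96) = 1/48)
(x(34, M(2)) - 142)*(-1362) = (1/48 - 142)*(-1362) = -6815/48*(-1362) = 1547005/8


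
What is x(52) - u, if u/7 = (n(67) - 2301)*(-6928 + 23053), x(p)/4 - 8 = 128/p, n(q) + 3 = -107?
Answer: 3537841669/13 ≈ 2.7214e+8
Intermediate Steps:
n(q) = -110 (n(q) = -3 - 107 = -110)
x(p) = 32 + 512/p (x(p) = 32 + 4*(128/p) = 32 + 512/p)
u = -272141625 (u = 7*((-110 - 2301)*(-6928 + 23053)) = 7*(-2411*16125) = 7*(-38877375) = -272141625)
x(52) - u = (32 + 512/52) - 1*(-272141625) = (32 + 512*(1/52)) + 272141625 = (32 + 128/13) + 272141625 = 544/13 + 272141625 = 3537841669/13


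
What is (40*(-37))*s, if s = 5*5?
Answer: -37000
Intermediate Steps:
s = 25
(40*(-37))*s = (40*(-37))*25 = -1480*25 = -37000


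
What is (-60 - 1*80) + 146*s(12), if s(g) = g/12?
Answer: 6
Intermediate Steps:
s(g) = g/12 (s(g) = g*(1/12) = g/12)
(-60 - 1*80) + 146*s(12) = (-60 - 1*80) + 146*((1/12)*12) = (-60 - 80) + 146*1 = -140 + 146 = 6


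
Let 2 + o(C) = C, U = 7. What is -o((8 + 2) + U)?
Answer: -15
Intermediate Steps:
o(C) = -2 + C
-o((8 + 2) + U) = -(-2 + ((8 + 2) + 7)) = -(-2 + (10 + 7)) = -(-2 + 17) = -1*15 = -15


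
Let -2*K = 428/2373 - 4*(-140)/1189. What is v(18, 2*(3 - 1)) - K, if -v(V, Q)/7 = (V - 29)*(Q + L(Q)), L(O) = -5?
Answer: -216336383/2821497 ≈ -76.674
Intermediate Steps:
v(V, Q) = -7*(-29 + V)*(-5 + Q) (v(V, Q) = -7*(V - 29)*(Q - 5) = -7*(-29 + V)*(-5 + Q))
K = -918886/2821497 (K = -(428/2373 - 4*(-140)/1189)/2 = -(428*(1/2373) + 560*(1/1189))/2 = -(428/2373 + 560/1189)/2 = -½*1837772/2821497 = -918886/2821497 ≈ -0.32567)
v(18, 2*(3 - 1)) - K = (-1015 + 35*18 + 203*(2*(3 - 1)) - 7*2*(3 - 1)*18) - 1*(-918886/2821497) = (-1015 + 630 + 203*(2*2) - 7*2*2*18) + 918886/2821497 = (-1015 + 630 + 203*4 - 7*4*18) + 918886/2821497 = (-1015 + 630 + 812 - 504) + 918886/2821497 = -77 + 918886/2821497 = -216336383/2821497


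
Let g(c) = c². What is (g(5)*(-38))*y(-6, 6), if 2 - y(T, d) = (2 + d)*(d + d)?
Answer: 89300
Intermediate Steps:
y(T, d) = 2 - 2*d*(2 + d) (y(T, d) = 2 - (2 + d)*(d + d) = 2 - (2 + d)*2*d = 2 - 2*d*(2 + d))
(g(5)*(-38))*y(-6, 6) = (5²*(-38))*(2 - 4*6 - 2*6²) = (25*(-38))*(2 - 24 - 2*36) = -950*(2 - 24 - 72) = -950*(-94) = 89300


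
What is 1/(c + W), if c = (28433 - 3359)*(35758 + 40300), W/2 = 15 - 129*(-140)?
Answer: 1/1907114442 ≈ 5.2435e-10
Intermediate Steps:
W = 36150 (W = 2*(15 - 129*(-140)) = 2*(15 + 18060) = 2*18075 = 36150)
c = 1907078292 (c = 25074*76058 = 1907078292)
1/(c + W) = 1/(1907078292 + 36150) = 1/1907114442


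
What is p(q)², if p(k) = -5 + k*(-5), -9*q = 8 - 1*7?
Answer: 1600/81 ≈ 19.753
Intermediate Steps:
q = -⅑ (q = -(8 - 1*7)/9 = -(8 - 7)/9 = -⅑*1 = -⅑ ≈ -0.11111)
p(k) = -5 - 5*k
p(q)² = (-5 - 5*(-⅑))² = (-5 + 5/9)² = (-40/9)² = 1600/81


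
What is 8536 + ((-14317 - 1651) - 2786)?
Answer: -10218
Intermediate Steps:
8536 + ((-14317 - 1651) - 2786) = 8536 + (-15968 - 2786) = 8536 - 18754 = -10218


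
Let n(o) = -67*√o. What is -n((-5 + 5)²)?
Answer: 0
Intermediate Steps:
-n((-5 + 5)²) = -(-67)*√((-5 + 5)²) = -(-67)*√(0²) = -(-67)*√0 = -(-67)*0 = -1*0 = 0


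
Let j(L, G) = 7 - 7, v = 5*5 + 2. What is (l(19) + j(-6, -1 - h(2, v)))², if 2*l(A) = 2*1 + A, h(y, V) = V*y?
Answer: 441/4 ≈ 110.25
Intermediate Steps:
v = 27 (v = 25 + 2 = 27)
j(L, G) = 0
l(A) = 1 + A/2 (l(A) = (2*1 + A)/2 = (2 + A)/2 = 1 + A/2)
(l(19) + j(-6, -1 - h(2, v)))² = ((1 + (½)*19) + 0)² = ((1 + 19/2) + 0)² = (21/2 + 0)² = (21/2)² = 441/4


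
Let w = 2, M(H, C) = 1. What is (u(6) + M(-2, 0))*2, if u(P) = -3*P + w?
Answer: -30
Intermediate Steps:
u(P) = 2 - 3*P (u(P) = -3*P + 2 = 2 - 3*P)
(u(6) + M(-2, 0))*2 = ((2 - 3*6) + 1)*2 = ((2 - 18) + 1)*2 = (-16 + 1)*2 = -15*2 = -30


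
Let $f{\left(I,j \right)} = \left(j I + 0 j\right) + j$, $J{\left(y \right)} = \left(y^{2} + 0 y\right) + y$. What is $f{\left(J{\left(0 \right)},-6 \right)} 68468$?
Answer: $-410808$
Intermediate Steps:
$J{\left(y \right)} = y + y^{2}$ ($J{\left(y \right)} = \left(y^{2} + 0\right) + y = y^{2} + y = y + y^{2}$)
$f{\left(I,j \right)} = j + I j$ ($f{\left(I,j \right)} = \left(I j + 0\right) + j = I j + j = j + I j$)
$f{\left(J{\left(0 \right)},-6 \right)} 68468 = - 6 \left(1 + 0 \left(1 + 0\right)\right) 68468 = - 6 \left(1 + 0 \cdot 1\right) 68468 = - 6 \left(1 + 0\right) 68468 = \left(-6\right) 1 \cdot 68468 = \left(-6\right) 68468 = -410808$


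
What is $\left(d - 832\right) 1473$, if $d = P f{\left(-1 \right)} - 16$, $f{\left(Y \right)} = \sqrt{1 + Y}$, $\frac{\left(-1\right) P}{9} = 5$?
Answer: $-1249104$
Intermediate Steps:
$P = -45$ ($P = \left(-9\right) 5 = -45$)
$d = -16$ ($d = - 45 \sqrt{1 - 1} - 16 = - 45 \sqrt{0} - 16 = \left(-45\right) 0 - 16 = 0 - 16 = -16$)
$\left(d - 832\right) 1473 = \left(-16 - 832\right) 1473 = \left(-848\right) 1473 = -1249104$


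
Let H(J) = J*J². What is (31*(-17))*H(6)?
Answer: -113832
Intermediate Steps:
H(J) = J³
(31*(-17))*H(6) = (31*(-17))*6³ = -527*216 = -113832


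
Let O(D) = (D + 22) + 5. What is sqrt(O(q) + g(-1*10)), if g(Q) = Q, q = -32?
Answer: I*sqrt(15) ≈ 3.873*I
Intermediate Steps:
O(D) = 27 + D (O(D) = (22 + D) + 5 = 27 + D)
sqrt(O(q) + g(-1*10)) = sqrt((27 - 32) - 1*10) = sqrt(-5 - 10) = sqrt(-15) = I*sqrt(15)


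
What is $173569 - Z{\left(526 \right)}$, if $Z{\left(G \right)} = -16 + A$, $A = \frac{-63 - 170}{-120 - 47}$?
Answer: $\frac{28988462}{167} \approx 1.7358 \cdot 10^{5}$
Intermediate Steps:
$A = \frac{233}{167}$ ($A = - \frac{233}{-167} = \left(-233\right) \left(- \frac{1}{167}\right) = \frac{233}{167} \approx 1.3952$)
$Z{\left(G \right)} = - \frac{2439}{167}$ ($Z{\left(G \right)} = -16 + \frac{233}{167} = - \frac{2439}{167}$)
$173569 - Z{\left(526 \right)} = 173569 - - \frac{2439}{167} = 173569 + \frac{2439}{167} = \frac{28988462}{167}$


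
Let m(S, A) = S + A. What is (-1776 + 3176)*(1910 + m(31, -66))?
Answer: 2625000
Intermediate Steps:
m(S, A) = A + S
(-1776 + 3176)*(1910 + m(31, -66)) = (-1776 + 3176)*(1910 + (-66 + 31)) = 1400*(1910 - 35) = 1400*1875 = 2625000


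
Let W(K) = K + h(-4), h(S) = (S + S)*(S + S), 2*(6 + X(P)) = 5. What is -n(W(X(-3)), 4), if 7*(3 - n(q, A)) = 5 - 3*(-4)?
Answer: -4/7 ≈ -0.57143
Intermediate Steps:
X(P) = -7/2 (X(P) = -6 + (1/2)*5 = -6 + 5/2 = -7/2)
h(S) = 4*S**2 (h(S) = (2*S)*(2*S) = 4*S**2)
W(K) = 64 + K (W(K) = K + 4*(-4)**2 = K + 4*16 = K + 64 = 64 + K)
n(q, A) = 4/7 (n(q, A) = 3 - (5 - 3*(-4))/7 = 3 - (5 + 12)/7 = 3 - 1/7*17 = 3 - 17/7 = 4/7)
-n(W(X(-3)), 4) = -1*4/7 = -4/7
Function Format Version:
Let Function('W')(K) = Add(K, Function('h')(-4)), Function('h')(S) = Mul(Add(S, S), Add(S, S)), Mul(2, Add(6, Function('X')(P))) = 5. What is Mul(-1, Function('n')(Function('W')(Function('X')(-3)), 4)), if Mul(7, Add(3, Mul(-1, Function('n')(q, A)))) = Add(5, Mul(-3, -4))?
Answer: Rational(-4, 7) ≈ -0.57143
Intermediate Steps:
Function('X')(P) = Rational(-7, 2) (Function('X')(P) = Add(-6, Mul(Rational(1, 2), 5)) = Add(-6, Rational(5, 2)) = Rational(-7, 2))
Function('h')(S) = Mul(4, Pow(S, 2)) (Function('h')(S) = Mul(Mul(2, S), Mul(2, S)) = Mul(4, Pow(S, 2)))
Function('W')(K) = Add(64, K) (Function('W')(K) = Add(K, Mul(4, Pow(-4, 2))) = Add(K, Mul(4, 16)) = Add(K, 64) = Add(64, K))
Function('n')(q, A) = Rational(4, 7) (Function('n')(q, A) = Add(3, Mul(Rational(-1, 7), Add(5, Mul(-3, -4)))) = Add(3, Mul(Rational(-1, 7), Add(5, 12))) = Add(3, Mul(Rational(-1, 7), 17)) = Add(3, Rational(-17, 7)) = Rational(4, 7))
Mul(-1, Function('n')(Function('W')(Function('X')(-3)), 4)) = Mul(-1, Rational(4, 7)) = Rational(-4, 7)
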